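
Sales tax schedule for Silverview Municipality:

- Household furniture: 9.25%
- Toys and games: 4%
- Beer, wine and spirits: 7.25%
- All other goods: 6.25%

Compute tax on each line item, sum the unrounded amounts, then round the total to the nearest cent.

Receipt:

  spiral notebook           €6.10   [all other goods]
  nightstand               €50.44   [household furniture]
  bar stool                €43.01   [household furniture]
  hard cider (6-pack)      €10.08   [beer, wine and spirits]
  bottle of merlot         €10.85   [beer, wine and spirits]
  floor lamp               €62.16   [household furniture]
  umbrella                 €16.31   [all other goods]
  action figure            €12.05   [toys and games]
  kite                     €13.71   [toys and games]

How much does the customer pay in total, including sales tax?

Spiral notebook €6.10: all other goods → 6.25% → €0.38125
Nightstand €50.44: household furniture → 9.25% → €4.6657
Bar stool €43.01: household furniture → 9.25% → €3.978425
Hard cider (6-pack) €10.08: beer, wine and spirits → 7.25% → €0.7308
Bottle of merlot €10.85: beer, wine and spirits → 7.25% → €0.786625
Floor lamp €62.16: household furniture → 9.25% → €5.7498
Umbrella €16.31: all other goods → 6.25% → €1.019375
Action figure €12.05: toys and games → 4% → €0.482
Kite €13.71: toys and games → 4% → €0.5484
Subtotal = €224.71; unrounded tax = €18.342375 → €18.34; total due = €243.05

€243.05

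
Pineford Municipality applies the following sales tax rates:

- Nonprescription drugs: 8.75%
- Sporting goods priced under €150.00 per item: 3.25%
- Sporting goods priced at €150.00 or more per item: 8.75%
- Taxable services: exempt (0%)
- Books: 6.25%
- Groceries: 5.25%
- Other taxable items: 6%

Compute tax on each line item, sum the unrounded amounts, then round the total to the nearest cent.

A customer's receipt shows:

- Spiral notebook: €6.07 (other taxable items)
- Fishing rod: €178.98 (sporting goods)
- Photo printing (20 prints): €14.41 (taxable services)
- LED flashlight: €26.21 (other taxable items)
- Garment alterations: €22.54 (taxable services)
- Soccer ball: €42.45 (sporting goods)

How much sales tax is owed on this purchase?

Spiral notebook €6.07: other taxable items → 6% → €0.3642
Fishing rod €178.98: sporting goods, €150.00 or more → 8.75% → €15.66075
Photo printing (20 prints) €14.41: taxable services → 0% → €0.00
LED flashlight €26.21: other taxable items → 6% → €1.5726
Garment alterations €22.54: taxable services → 0% → €0.00
Soccer ball €42.45: sporting goods, under €150.00 → 3.25% → €1.379625
Unrounded tax sum = €18.977175 → €18.98

€18.98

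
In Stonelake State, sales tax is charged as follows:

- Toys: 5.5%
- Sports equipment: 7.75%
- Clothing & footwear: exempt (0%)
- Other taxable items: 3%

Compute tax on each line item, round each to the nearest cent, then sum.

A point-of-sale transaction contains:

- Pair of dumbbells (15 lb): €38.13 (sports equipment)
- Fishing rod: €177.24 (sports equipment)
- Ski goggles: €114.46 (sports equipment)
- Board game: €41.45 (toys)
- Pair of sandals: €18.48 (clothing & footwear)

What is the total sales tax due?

€27.85

Pair of dumbbells (15 lb) €38.13: sports equipment → 7.75% → €2.96
Fishing rod €177.24: sports equipment → 7.75% → €13.74
Ski goggles €114.46: sports equipment → 7.75% → €8.87
Board game €41.45: toys → 5.5% → €2.28
Pair of sandals €18.48: clothing & footwear → 0% → €0.00
Total tax = €2.96 + €13.74 + €8.87 + €2.28 = €27.85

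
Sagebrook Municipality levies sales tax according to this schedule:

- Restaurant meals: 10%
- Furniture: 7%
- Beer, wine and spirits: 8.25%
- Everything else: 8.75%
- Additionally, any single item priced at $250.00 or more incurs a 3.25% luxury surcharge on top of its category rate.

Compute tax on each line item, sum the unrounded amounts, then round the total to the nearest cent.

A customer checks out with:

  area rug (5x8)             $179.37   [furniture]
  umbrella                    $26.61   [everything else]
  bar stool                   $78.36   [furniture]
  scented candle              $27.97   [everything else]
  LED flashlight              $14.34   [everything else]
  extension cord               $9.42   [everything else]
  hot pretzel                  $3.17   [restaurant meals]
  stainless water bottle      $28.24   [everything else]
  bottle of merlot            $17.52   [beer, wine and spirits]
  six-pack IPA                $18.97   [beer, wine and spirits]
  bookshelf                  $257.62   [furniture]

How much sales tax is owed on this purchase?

$57.10

Area rug (5x8) $179.37: furniture → 7% → $12.5559
Umbrella $26.61: everything else → 8.75% → $2.328375
Bar stool $78.36: furniture → 7% → $5.4852
Scented candle $27.97: everything else → 8.75% → $2.447375
LED flashlight $14.34: everything else → 8.75% → $1.25475
Extension cord $9.42: everything else → 8.75% → $0.82425
Hot pretzel $3.17: restaurant meals → 10% → $0.317
Stainless water bottle $28.24: everything else → 8.75% → $2.471
Bottle of merlot $17.52: beer, wine and spirits → 8.25% → $1.4454
Six-pack IPA $18.97: beer, wine and spirits → 8.25% → $1.565025
Bookshelf $257.62: furniture → 7% + 3.25% surcharge = 10.25% → $26.40605
Unrounded tax sum = $57.100325 → $57.10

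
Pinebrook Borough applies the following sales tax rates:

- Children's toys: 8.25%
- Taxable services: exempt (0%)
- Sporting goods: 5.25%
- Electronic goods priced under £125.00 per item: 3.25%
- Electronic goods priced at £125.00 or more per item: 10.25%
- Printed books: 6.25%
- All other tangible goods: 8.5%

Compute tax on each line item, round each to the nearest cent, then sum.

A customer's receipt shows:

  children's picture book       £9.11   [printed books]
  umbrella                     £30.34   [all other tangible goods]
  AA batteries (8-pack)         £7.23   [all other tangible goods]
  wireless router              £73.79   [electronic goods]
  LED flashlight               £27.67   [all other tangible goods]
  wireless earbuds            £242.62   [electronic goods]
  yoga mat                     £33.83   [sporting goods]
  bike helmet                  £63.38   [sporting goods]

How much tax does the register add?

£38.49

Children's picture book £9.11: printed books → 6.25% → £0.57
Umbrella £30.34: all other tangible goods → 8.5% → £2.58
AA batteries (8-pack) £7.23: all other tangible goods → 8.5% → £0.61
Wireless router £73.79: electronic goods, under £125.00 → 3.25% → £2.40
LED flashlight £27.67: all other tangible goods → 8.5% → £2.35
Wireless earbuds £242.62: electronic goods, £125.00 or more → 10.25% → £24.87
Yoga mat £33.83: sporting goods → 5.25% → £1.78
Bike helmet £63.38: sporting goods → 5.25% → £3.33
Total tax = £0.57 + £2.58 + £0.61 + £2.40 + £2.35 + £24.87 + £1.78 + £3.33 = £38.49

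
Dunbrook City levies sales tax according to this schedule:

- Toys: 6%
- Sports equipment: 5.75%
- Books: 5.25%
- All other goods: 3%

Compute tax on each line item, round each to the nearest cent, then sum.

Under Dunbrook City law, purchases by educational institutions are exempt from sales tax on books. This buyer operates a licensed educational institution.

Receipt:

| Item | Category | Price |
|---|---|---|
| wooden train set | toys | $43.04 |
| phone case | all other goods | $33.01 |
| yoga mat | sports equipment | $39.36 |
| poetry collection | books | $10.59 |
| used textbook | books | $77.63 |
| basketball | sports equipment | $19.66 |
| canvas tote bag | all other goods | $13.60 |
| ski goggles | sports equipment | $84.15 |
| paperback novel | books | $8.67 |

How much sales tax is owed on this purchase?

Wooden train set $43.04: toys → 6% → $2.58
Phone case $33.01: all other goods → 3% → $0.99
Yoga mat $39.36: sports equipment → 5.75% → $2.26
Poetry collection $10.59: books, buyer-exempt → 0% → $0.00
Used textbook $77.63: books, buyer-exempt → 0% → $0.00
Basketball $19.66: sports equipment → 5.75% → $1.13
Canvas tote bag $13.60: all other goods → 3% → $0.41
Ski goggles $84.15: sports equipment → 5.75% → $4.84
Paperback novel $8.67: books, buyer-exempt → 0% → $0.00
Total tax = $2.58 + $0.99 + $2.26 + $1.13 + $0.41 + $4.84 = $12.21

$12.21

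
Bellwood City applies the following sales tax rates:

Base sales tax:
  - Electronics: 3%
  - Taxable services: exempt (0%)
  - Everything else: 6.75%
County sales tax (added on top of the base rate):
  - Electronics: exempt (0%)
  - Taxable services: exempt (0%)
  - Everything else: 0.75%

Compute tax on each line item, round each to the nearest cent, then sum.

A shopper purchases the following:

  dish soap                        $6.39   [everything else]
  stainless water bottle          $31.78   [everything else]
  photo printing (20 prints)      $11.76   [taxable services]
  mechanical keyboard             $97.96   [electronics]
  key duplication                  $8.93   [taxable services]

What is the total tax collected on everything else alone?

Dish soap $6.39: everything else → 6.75% + 0.75% county = 7.5% → $0.48
Stainless water bottle $31.78: everything else → 6.75% + 0.75% county = 7.5% → $2.38
Tax on everything else = $0.48 + $2.38 = $2.86

$2.86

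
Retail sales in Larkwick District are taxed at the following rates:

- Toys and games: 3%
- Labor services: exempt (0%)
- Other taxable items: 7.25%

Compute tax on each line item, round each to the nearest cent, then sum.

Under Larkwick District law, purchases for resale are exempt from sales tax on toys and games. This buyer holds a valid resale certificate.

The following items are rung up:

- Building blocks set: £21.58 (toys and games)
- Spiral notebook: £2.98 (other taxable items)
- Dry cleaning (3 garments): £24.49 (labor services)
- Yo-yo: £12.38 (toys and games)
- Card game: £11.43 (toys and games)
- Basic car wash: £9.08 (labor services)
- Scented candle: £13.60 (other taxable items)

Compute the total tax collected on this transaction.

£1.21

Building blocks set £21.58: toys and games, buyer-exempt → 0% → £0.00
Spiral notebook £2.98: other taxable items → 7.25% → £0.22
Dry cleaning (3 garments) £24.49: labor services → 0% → £0.00
Yo-yo £12.38: toys and games, buyer-exempt → 0% → £0.00
Card game £11.43: toys and games, buyer-exempt → 0% → £0.00
Basic car wash £9.08: labor services → 0% → £0.00
Scented candle £13.60: other taxable items → 7.25% → £0.99
Total tax = £0.22 + £0.99 = £1.21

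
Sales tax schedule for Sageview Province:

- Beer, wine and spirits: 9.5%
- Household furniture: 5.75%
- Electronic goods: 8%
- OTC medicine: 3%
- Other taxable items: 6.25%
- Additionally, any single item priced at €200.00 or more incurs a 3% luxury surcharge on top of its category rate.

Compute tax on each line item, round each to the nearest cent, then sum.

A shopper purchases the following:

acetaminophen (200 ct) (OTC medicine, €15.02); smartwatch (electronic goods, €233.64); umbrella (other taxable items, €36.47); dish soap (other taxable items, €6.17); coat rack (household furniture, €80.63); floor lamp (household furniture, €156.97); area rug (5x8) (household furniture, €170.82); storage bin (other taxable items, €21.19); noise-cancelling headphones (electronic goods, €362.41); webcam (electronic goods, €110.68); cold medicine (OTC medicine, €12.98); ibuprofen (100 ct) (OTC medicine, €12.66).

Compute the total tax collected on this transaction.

Acetaminophen (200 ct) €15.02: OTC medicine → 3% → €0.45
Smartwatch €233.64: electronic goods → 8% + 3% surcharge = 11% → €25.70
Umbrella €36.47: other taxable items → 6.25% → €2.28
Dish soap €6.17: other taxable items → 6.25% → €0.39
Coat rack €80.63: household furniture → 5.75% → €4.64
Floor lamp €156.97: household furniture → 5.75% → €9.03
Area rug (5x8) €170.82: household furniture → 5.75% → €9.82
Storage bin €21.19: other taxable items → 6.25% → €1.32
Noise-cancelling headphones €362.41: electronic goods → 8% + 3% surcharge = 11% → €39.87
Webcam €110.68: electronic goods → 8% → €8.85
Cold medicine €12.98: OTC medicine → 3% → €0.39
Ibuprofen (100 ct) €12.66: OTC medicine → 3% → €0.38
Total tax = €0.45 + €25.70 + €2.28 + €0.39 + €4.64 + €9.03 + €9.82 + €1.32 + €39.87 + €8.85 + €0.39 + €0.38 = €103.12

€103.12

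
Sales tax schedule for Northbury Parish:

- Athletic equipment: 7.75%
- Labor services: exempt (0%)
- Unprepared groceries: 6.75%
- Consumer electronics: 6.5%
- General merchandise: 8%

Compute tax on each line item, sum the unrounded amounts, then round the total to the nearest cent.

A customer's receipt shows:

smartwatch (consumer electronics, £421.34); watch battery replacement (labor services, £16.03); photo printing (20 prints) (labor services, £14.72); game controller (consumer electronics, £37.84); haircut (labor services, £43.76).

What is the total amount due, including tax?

Smartwatch £421.34: consumer electronics → 6.5% → £27.3871
Watch battery replacement £16.03: labor services → 0% → £0.00
Photo printing (20 prints) £14.72: labor services → 0% → £0.00
Game controller £37.84: consumer electronics → 6.5% → £2.4596
Haircut £43.76: labor services → 0% → £0.00
Subtotal = £533.69; unrounded tax = £29.8467 → £29.85; total due = £563.54

£563.54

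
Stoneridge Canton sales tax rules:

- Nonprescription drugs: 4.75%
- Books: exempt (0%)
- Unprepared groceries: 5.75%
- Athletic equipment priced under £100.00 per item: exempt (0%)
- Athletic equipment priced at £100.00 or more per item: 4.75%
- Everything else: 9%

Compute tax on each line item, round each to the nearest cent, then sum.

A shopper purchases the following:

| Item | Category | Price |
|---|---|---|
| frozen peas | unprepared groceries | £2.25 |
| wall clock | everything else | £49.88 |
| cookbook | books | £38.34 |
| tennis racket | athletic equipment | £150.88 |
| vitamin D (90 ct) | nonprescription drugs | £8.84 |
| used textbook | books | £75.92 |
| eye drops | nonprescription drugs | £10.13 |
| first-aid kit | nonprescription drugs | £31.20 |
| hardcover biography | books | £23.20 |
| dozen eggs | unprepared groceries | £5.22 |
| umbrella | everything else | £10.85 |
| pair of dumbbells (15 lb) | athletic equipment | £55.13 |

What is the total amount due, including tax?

£477.29

Frozen peas £2.25: unprepared groceries → 5.75% → £0.13
Wall clock £49.88: everything else → 9% → £4.49
Cookbook £38.34: books → 0% → £0.00
Tennis racket £150.88: athletic equipment, £100.00 or more → 4.75% → £7.17
Vitamin D (90 ct) £8.84: nonprescription drugs → 4.75% → £0.42
Used textbook £75.92: books → 0% → £0.00
Eye drops £10.13: nonprescription drugs → 4.75% → £0.48
First-aid kit £31.20: nonprescription drugs → 4.75% → £1.48
Hardcover biography £23.20: books → 0% → £0.00
Dozen eggs £5.22: unprepared groceries → 5.75% → £0.30
Umbrella £10.85: everything else → 9% → £0.98
Pair of dumbbells (15 lb) £55.13: athletic equipment, under £100.00 → 0% → £0.00
Subtotal = £461.84; tax = £15.45; total due = £477.29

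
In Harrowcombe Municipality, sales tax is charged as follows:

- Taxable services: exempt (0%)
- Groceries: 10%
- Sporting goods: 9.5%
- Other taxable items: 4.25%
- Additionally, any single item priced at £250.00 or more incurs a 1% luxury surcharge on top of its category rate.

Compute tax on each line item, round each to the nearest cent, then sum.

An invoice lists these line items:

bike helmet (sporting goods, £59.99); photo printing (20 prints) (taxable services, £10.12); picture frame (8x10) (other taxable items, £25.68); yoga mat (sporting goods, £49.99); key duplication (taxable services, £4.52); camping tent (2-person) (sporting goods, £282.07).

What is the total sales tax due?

£41.16

Bike helmet £59.99: sporting goods → 9.5% → £5.70
Photo printing (20 prints) £10.12: taxable services → 0% → £0.00
Picture frame (8x10) £25.68: other taxable items → 4.25% → £1.09
Yoga mat £49.99: sporting goods → 9.5% → £4.75
Key duplication £4.52: taxable services → 0% → £0.00
Camping tent (2-person) £282.07: sporting goods → 9.5% + 1% surcharge = 10.5% → £29.62
Total tax = £5.70 + £1.09 + £4.75 + £29.62 = £41.16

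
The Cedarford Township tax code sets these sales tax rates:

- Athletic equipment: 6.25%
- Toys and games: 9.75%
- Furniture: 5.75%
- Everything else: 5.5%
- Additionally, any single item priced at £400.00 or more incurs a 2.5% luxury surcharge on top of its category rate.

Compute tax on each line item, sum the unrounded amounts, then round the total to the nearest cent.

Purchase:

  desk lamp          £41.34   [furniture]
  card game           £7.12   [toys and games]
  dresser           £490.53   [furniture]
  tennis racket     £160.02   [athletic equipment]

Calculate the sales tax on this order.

Desk lamp £41.34: furniture → 5.75% → £2.37705
Card game £7.12: toys and games → 9.75% → £0.6942
Dresser £490.53: furniture → 5.75% + 2.5% surcharge = 8.25% → £40.468725
Tennis racket £160.02: athletic equipment → 6.25% → £10.00125
Unrounded tax sum = £53.541225 → £53.54

£53.54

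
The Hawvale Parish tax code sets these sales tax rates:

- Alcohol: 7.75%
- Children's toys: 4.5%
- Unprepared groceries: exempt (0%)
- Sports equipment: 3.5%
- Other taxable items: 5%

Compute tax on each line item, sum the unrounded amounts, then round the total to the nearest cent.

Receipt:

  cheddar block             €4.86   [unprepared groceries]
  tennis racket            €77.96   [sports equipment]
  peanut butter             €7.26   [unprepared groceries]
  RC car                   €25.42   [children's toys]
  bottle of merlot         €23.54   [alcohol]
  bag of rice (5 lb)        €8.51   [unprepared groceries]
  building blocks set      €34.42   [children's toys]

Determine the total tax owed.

Cheddar block €4.86: unprepared groceries → 0% → €0.00
Tennis racket €77.96: sports equipment → 3.5% → €2.7286
Peanut butter €7.26: unprepared groceries → 0% → €0.00
RC car €25.42: children's toys → 4.5% → €1.1439
Bottle of merlot €23.54: alcohol → 7.75% → €1.82435
Bag of rice (5 lb) €8.51: unprepared groceries → 0% → €0.00
Building blocks set €34.42: children's toys → 4.5% → €1.5489
Unrounded tax sum = €7.24575 → €7.25

€7.25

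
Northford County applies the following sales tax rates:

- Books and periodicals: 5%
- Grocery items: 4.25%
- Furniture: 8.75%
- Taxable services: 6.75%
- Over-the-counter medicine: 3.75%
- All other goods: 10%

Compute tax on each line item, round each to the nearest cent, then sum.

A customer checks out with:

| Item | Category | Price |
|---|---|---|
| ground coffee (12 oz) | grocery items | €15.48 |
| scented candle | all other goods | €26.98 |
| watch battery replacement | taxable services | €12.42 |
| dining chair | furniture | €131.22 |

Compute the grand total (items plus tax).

€201.78

Ground coffee (12 oz) €15.48: grocery items → 4.25% → €0.66
Scented candle €26.98: all other goods → 10% → €2.70
Watch battery replacement €12.42: taxable services → 6.75% → €0.84
Dining chair €131.22: furniture → 8.75% → €11.48
Subtotal = €186.10; tax = €15.68; total due = €201.78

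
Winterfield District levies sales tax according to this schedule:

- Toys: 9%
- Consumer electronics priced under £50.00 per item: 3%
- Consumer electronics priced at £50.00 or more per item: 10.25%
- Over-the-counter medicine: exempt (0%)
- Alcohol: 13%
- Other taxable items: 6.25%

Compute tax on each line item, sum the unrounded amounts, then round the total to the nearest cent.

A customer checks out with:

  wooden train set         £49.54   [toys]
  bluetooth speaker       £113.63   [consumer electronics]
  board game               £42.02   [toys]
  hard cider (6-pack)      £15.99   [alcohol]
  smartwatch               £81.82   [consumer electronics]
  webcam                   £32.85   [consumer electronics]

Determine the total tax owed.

Wooden train set £49.54: toys → 9% → £4.4586
Bluetooth speaker £113.63: consumer electronics, £50.00 or more → 10.25% → £11.647075
Board game £42.02: toys → 9% → £3.7818
Hard cider (6-pack) £15.99: alcohol → 13% → £2.0787
Smartwatch £81.82: consumer electronics, £50.00 or more → 10.25% → £8.38655
Webcam £32.85: consumer electronics, under £50.00 → 3% → £0.9855
Unrounded tax sum = £31.338225 → £31.34

£31.34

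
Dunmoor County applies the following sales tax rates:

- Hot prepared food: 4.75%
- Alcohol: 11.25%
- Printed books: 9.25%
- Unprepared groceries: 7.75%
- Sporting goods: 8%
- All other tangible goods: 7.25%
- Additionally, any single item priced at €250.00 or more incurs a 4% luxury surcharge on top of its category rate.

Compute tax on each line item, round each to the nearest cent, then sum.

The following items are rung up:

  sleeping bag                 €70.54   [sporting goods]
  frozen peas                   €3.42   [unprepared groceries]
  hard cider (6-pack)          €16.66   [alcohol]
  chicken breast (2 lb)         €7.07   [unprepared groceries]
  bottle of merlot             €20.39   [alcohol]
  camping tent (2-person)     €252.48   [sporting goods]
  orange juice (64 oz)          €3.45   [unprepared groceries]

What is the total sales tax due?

Sleeping bag €70.54: sporting goods → 8% → €5.64
Frozen peas €3.42: unprepared groceries → 7.75% → €0.27
Hard cider (6-pack) €16.66: alcohol → 11.25% → €1.87
Chicken breast (2 lb) €7.07: unprepared groceries → 7.75% → €0.55
Bottle of merlot €20.39: alcohol → 11.25% → €2.29
Camping tent (2-person) €252.48: sporting goods → 8% + 4% surcharge = 12% → €30.30
Orange juice (64 oz) €3.45: unprepared groceries → 7.75% → €0.27
Total tax = €5.64 + €0.27 + €1.87 + €0.55 + €2.29 + €30.30 + €0.27 = €41.19

€41.19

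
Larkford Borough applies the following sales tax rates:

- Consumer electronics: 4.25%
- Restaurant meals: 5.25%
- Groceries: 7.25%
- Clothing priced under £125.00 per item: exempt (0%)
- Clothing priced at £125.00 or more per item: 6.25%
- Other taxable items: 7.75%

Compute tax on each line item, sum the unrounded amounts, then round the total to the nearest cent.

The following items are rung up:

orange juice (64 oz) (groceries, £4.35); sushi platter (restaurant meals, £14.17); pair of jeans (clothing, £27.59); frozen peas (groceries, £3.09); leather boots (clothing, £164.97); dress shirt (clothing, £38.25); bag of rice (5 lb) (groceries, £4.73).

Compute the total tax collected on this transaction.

Orange juice (64 oz) £4.35: groceries → 7.25% → £0.315375
Sushi platter £14.17: restaurant meals → 5.25% → £0.743925
Pair of jeans £27.59: clothing, under £125.00 → 0% → £0.00
Frozen peas £3.09: groceries → 7.25% → £0.224025
Leather boots £164.97: clothing, £125.00 or more → 6.25% → £10.310625
Dress shirt £38.25: clothing, under £125.00 → 0% → £0.00
Bag of rice (5 lb) £4.73: groceries → 7.25% → £0.342925
Unrounded tax sum = £11.936875 → £11.94

£11.94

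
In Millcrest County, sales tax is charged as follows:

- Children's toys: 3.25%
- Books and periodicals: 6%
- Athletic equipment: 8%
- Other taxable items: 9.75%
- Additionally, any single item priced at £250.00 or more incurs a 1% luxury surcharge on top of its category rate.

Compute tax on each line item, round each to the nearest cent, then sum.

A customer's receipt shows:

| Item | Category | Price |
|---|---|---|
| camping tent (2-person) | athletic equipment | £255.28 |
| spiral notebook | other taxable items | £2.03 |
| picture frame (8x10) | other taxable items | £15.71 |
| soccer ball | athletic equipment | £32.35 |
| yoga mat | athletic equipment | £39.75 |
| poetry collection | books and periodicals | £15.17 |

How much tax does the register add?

£31.39

Camping tent (2-person) £255.28: athletic equipment → 8% + 1% surcharge = 9% → £22.98
Spiral notebook £2.03: other taxable items → 9.75% → £0.20
Picture frame (8x10) £15.71: other taxable items → 9.75% → £1.53
Soccer ball £32.35: athletic equipment → 8% → £2.59
Yoga mat £39.75: athletic equipment → 8% → £3.18
Poetry collection £15.17: books and periodicals → 6% → £0.91
Total tax = £22.98 + £0.20 + £1.53 + £2.59 + £3.18 + £0.91 = £31.39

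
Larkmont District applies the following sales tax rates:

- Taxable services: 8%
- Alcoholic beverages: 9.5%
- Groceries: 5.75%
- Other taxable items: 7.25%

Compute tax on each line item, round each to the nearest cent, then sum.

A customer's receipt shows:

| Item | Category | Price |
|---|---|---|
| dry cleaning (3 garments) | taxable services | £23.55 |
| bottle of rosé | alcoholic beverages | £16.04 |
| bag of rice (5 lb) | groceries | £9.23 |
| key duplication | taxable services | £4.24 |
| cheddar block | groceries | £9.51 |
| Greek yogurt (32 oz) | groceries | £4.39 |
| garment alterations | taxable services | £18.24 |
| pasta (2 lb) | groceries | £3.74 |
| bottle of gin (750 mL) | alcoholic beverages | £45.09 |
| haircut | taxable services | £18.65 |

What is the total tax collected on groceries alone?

£1.55

Bag of rice (5 lb) £9.23: groceries → 5.75% → £0.53
Cheddar block £9.51: groceries → 5.75% → £0.55
Greek yogurt (32 oz) £4.39: groceries → 5.75% → £0.25
Pasta (2 lb) £3.74: groceries → 5.75% → £0.22
Tax on groceries = £0.53 + £0.55 + £0.25 + £0.22 = £1.55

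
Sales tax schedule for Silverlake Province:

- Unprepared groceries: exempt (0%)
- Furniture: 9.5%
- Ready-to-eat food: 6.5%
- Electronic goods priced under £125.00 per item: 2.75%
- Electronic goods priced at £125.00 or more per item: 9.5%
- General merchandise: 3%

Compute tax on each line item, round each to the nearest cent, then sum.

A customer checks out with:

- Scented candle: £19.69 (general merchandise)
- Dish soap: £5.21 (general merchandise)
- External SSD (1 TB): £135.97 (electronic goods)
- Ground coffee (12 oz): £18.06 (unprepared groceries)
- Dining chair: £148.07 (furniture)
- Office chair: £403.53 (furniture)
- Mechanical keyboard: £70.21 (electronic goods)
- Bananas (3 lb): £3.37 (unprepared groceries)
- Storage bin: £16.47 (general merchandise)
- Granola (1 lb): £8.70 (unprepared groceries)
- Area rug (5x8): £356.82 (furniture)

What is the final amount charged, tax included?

£1288.50

Scented candle £19.69: general merchandise → 3% → £0.59
Dish soap £5.21: general merchandise → 3% → £0.16
External SSD (1 TB) £135.97: electronic goods, £125.00 or more → 9.5% → £12.92
Ground coffee (12 oz) £18.06: unprepared groceries → 0% → £0.00
Dining chair £148.07: furniture → 9.5% → £14.07
Office chair £403.53: furniture → 9.5% → £38.34
Mechanical keyboard £70.21: electronic goods, under £125.00 → 2.75% → £1.93
Bananas (3 lb) £3.37: unprepared groceries → 0% → £0.00
Storage bin £16.47: general merchandise → 3% → £0.49
Granola (1 lb) £8.70: unprepared groceries → 0% → £0.00
Area rug (5x8) £356.82: furniture → 9.5% → £33.90
Subtotal = £1186.10; tax = £102.40; total due = £1288.50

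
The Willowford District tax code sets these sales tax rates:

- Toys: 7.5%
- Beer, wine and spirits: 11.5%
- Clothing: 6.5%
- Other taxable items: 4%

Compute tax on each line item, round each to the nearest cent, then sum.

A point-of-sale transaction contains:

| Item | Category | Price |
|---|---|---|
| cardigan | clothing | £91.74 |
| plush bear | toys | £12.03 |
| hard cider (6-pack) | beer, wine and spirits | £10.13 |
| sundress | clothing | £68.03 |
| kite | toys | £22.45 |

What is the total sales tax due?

£14.12

Cardigan £91.74: clothing → 6.5% → £5.96
Plush bear £12.03: toys → 7.5% → £0.90
Hard cider (6-pack) £10.13: beer, wine and spirits → 11.5% → £1.16
Sundress £68.03: clothing → 6.5% → £4.42
Kite £22.45: toys → 7.5% → £1.68
Total tax = £5.96 + £0.90 + £1.16 + £4.42 + £1.68 = £14.12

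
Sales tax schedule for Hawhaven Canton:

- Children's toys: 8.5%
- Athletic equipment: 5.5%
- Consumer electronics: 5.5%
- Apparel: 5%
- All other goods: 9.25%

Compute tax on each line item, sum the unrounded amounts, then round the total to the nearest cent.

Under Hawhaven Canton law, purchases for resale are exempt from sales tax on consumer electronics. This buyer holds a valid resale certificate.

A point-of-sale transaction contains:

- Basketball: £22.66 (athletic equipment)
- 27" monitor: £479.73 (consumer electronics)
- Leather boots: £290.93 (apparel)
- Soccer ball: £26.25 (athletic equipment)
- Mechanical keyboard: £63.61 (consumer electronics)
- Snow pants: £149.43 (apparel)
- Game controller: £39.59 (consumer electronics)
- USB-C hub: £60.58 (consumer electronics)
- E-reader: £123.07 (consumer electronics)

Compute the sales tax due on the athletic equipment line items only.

Basketball £22.66: athletic equipment → 5.5% → £1.2463
Soccer ball £26.25: athletic equipment → 5.5% → £1.44375
Tax on athletic equipment: unrounded sum = £2.69005 → £2.69

£2.69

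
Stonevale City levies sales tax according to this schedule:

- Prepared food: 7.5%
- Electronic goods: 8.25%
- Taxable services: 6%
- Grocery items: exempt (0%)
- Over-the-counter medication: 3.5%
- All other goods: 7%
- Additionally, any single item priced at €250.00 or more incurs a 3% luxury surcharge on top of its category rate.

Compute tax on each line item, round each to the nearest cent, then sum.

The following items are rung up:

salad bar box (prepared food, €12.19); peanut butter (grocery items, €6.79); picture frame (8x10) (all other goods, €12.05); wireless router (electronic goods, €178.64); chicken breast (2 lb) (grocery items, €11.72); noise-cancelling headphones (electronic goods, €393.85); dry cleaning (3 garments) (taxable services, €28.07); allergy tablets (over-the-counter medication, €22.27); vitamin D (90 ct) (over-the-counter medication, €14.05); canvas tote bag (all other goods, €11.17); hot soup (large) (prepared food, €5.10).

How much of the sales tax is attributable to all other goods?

€1.62

Picture frame (8x10) €12.05: all other goods → 7% → €0.84
Canvas tote bag €11.17: all other goods → 7% → €0.78
Tax on all other goods = €0.84 + €0.78 = €1.62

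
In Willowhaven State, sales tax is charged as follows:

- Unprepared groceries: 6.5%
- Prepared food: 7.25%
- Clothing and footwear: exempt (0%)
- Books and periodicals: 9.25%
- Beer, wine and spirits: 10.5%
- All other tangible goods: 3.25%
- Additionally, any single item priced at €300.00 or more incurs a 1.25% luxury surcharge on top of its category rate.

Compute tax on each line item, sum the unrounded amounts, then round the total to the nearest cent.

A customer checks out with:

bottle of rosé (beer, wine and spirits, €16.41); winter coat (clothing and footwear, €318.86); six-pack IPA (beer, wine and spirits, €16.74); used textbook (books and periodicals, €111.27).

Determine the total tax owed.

Bottle of rosé €16.41: beer, wine and spirits → 10.5% → €1.72305
Winter coat €318.86: clothing and footwear → 0% + 1.25% surcharge = 1.25% → €3.98575
Six-pack IPA €16.74: beer, wine and spirits → 10.5% → €1.7577
Used textbook €111.27: books and periodicals → 9.25% → €10.292475
Unrounded tax sum = €17.758975 → €17.76

€17.76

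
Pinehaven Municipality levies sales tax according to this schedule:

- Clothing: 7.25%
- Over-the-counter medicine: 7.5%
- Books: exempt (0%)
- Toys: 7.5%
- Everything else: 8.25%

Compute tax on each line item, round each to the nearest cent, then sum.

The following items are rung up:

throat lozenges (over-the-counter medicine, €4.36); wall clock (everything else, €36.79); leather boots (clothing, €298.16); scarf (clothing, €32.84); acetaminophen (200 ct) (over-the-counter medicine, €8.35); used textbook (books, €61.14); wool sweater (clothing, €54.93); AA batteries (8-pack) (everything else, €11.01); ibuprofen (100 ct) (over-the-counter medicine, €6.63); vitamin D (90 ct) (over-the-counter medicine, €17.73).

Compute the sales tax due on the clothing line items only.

Leather boots €298.16: clothing → 7.25% → €21.62
Scarf €32.84: clothing → 7.25% → €2.38
Wool sweater €54.93: clothing → 7.25% → €3.98
Tax on clothing = €21.62 + €2.38 + €3.98 = €27.98

€27.98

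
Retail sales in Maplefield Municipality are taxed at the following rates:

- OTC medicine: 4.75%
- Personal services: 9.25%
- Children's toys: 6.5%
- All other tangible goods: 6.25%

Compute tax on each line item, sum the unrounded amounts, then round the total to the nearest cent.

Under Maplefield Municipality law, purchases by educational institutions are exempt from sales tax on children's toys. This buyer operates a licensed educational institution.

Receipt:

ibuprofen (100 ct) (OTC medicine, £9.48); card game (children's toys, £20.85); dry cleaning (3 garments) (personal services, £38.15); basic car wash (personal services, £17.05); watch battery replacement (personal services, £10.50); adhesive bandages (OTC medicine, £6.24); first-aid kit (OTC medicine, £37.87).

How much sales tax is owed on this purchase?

£8.62

Ibuprofen (100 ct) £9.48: OTC medicine → 4.75% → £0.4503
Card game £20.85: children's toys, buyer-exempt → 0% → £0.00
Dry cleaning (3 garments) £38.15: personal services → 9.25% → £3.528875
Basic car wash £17.05: personal services → 9.25% → £1.577125
Watch battery replacement £10.50: personal services → 9.25% → £0.97125
Adhesive bandages £6.24: OTC medicine → 4.75% → £0.2964
First-aid kit £37.87: OTC medicine → 4.75% → £1.798825
Unrounded tax sum = £8.622775 → £8.62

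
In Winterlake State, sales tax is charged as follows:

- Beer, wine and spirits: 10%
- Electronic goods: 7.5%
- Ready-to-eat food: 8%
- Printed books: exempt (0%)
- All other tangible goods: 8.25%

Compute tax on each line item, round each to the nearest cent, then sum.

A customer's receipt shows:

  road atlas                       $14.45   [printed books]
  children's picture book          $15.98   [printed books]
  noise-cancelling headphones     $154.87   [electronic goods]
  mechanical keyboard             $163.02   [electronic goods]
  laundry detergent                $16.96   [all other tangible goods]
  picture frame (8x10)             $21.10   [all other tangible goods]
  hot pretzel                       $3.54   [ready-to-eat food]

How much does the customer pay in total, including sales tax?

Road atlas $14.45: printed books → 0% → $0.00
Children's picture book $15.98: printed books → 0% → $0.00
Noise-cancelling headphones $154.87: electronic goods → 7.5% → $11.62
Mechanical keyboard $163.02: electronic goods → 7.5% → $12.23
Laundry detergent $16.96: all other tangible goods → 8.25% → $1.40
Picture frame (8x10) $21.10: all other tangible goods → 8.25% → $1.74
Hot pretzel $3.54: ready-to-eat food → 8% → $0.28
Subtotal = $389.92; tax = $27.27; total due = $417.19

$417.19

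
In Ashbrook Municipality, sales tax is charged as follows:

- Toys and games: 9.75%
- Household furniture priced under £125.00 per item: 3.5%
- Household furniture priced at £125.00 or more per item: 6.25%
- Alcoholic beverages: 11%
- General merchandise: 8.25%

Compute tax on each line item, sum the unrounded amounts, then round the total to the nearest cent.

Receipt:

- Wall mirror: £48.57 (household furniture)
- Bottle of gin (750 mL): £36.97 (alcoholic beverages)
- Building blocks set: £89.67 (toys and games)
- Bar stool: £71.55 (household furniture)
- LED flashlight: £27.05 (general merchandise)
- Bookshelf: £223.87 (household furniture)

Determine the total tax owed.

Wall mirror £48.57: household furniture, under £125.00 → 3.5% → £1.69995
Bottle of gin (750 mL) £36.97: alcoholic beverages → 11% → £4.0667
Building blocks set £89.67: toys and games → 9.75% → £8.742825
Bar stool £71.55: household furniture, under £125.00 → 3.5% → £2.50425
LED flashlight £27.05: general merchandise → 8.25% → £2.231625
Bookshelf £223.87: household furniture, £125.00 or more → 6.25% → £13.991875
Unrounded tax sum = £33.237225 → £33.24

£33.24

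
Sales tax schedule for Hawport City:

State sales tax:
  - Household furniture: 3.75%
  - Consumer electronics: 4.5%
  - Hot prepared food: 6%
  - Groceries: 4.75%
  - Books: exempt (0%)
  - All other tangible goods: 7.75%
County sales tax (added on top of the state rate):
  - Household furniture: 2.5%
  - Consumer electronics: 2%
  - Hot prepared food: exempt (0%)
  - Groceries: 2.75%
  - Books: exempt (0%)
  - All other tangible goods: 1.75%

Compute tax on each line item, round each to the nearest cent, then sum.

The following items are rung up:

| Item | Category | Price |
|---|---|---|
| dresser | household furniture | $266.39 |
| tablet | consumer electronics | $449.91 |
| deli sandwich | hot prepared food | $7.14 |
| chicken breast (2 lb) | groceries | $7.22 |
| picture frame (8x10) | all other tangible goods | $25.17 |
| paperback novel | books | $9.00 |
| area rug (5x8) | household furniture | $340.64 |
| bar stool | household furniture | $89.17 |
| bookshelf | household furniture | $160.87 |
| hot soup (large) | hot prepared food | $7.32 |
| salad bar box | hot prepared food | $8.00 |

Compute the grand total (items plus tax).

$1457.91

Dresser $266.39: household furniture → 3.75% + 2.5% county = 6.25% → $16.65
Tablet $449.91: consumer electronics → 4.5% + 2% county = 6.5% → $29.24
Deli sandwich $7.14: hot prepared food → 6% + 0% county = 6% → $0.43
Chicken breast (2 lb) $7.22: groceries → 4.75% + 2.75% county = 7.5% → $0.54
Picture frame (8x10) $25.17: all other tangible goods → 7.75% + 1.75% county = 9.5% → $2.39
Paperback novel $9.00: books → 0% + 0% county = 0% → $0.00
Area rug (5x8) $340.64: household furniture → 3.75% + 2.5% county = 6.25% → $21.29
Bar stool $89.17: household furniture → 3.75% + 2.5% county = 6.25% → $5.57
Bookshelf $160.87: household furniture → 3.75% + 2.5% county = 6.25% → $10.05
Hot soup (large) $7.32: hot prepared food → 6% + 0% county = 6% → $0.44
Salad bar box $8.00: hot prepared food → 6% + 0% county = 6% → $0.48
Subtotal = $1370.83; tax = $87.08; total due = $1457.91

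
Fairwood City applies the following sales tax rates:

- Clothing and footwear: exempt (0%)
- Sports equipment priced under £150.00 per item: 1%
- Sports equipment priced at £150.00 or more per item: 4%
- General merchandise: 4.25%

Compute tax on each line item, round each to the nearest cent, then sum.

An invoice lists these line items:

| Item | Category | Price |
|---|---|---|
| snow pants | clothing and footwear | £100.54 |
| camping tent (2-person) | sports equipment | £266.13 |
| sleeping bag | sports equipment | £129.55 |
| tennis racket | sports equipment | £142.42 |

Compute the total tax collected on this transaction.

Snow pants £100.54: clothing and footwear → 0% → £0.00
Camping tent (2-person) £266.13: sports equipment, £150.00 or more → 4% → £10.65
Sleeping bag £129.55: sports equipment, under £150.00 → 1% → £1.30
Tennis racket £142.42: sports equipment, under £150.00 → 1% → £1.42
Total tax = £10.65 + £1.30 + £1.42 = £13.37

£13.37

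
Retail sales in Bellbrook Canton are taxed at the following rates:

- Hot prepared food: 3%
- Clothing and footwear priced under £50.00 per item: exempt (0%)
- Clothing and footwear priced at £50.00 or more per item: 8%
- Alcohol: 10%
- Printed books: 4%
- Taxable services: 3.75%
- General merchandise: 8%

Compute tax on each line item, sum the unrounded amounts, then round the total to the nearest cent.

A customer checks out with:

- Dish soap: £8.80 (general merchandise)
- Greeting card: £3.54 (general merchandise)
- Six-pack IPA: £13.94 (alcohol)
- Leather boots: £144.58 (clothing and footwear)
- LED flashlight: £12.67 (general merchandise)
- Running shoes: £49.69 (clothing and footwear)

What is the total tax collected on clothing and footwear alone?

Leather boots £144.58: clothing and footwear, £50.00 or more → 8% → £11.5664
Running shoes £49.69: clothing and footwear, under £50.00 → 0% → £0.00
Tax on clothing and footwear: unrounded sum = £11.5664 → £11.57

£11.57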